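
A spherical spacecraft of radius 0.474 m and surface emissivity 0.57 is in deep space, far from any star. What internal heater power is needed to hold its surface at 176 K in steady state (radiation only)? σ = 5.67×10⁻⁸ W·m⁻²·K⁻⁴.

P ≈ 87.6 W

P = εσ·4πr²·T⁴.
4πr² = 2.823 m²; T⁴ = 9.595×10⁸ K⁴.
P = 0.57·5.67×10⁻⁸·2.823·9.595×10⁸.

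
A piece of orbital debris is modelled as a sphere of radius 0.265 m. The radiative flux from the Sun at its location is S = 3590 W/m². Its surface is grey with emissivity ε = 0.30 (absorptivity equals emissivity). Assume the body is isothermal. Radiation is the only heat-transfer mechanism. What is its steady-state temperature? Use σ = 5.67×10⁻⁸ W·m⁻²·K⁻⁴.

T ≈ 355 K

At equilibrium, absorbed power = emitted power.
Absorbing cross-section = πr² = 0.2206 m²; emitting surface = 4πr² = 0.8825 m² (ratio 4).
εS·A_cross = εσ·A_surf·T⁴  ⇒  T⁴ = S/(4σ)   (ε cancels).
T⁴ = 3590/(4·5.67×10⁻⁸) = 1.583×10¹⁰ K⁴.
T = (1.583×10¹⁰)^(1/4).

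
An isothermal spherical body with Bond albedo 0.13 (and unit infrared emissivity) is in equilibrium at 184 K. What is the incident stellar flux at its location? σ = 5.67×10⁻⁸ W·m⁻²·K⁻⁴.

(1−a)S·πr² = σ·4πr²·T⁴ ⇒ S = 4σT⁴/(1−a).
S = 4·5.67×10⁻⁸·1.146×10⁹/0.870.

S ≈ 299 W/m²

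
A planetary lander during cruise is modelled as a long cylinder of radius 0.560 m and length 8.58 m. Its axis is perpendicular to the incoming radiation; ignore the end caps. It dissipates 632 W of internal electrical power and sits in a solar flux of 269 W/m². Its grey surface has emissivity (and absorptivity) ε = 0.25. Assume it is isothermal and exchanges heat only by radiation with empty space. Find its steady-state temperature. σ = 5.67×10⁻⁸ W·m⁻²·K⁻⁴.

T ≈ 234 K

At steady state, absorbed solar power + internal power = radiated power.
Absorbed: α·S·A_cross = 0.25·269·9.610 = 646.2 W (cross-section 2rL).
Total input = 646.2 + 632 = 1278 W.
Radiated: εσ·A_surf·T⁴ with A_surf = 2πrL = 30.19 m².
T⁴ = 1278/(0.25·5.67×10⁻⁸·30.19) = 2.987×10⁹ K⁴.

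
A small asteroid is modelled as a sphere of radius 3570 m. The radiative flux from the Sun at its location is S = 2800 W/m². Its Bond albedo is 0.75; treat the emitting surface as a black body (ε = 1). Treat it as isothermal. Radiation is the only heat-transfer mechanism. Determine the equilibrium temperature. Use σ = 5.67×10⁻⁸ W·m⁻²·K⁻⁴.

At equilibrium, absorbed power = emitted power.
Absorbing cross-section = πr² = 4.004×10⁷ m²; emitting surface = 4πr² = 1.602×10⁸ m² (ratio 4).
(1−a)S·A_cross = εσ·A_surf·T⁴  ⇒  T⁴ = (1−a)S/(4σ).
T⁴ = 0.250·2800/(4·5.67×10⁻⁸) = 3.086×10⁹ K⁴.
T = (3.086×10⁹)^(1/4).

T ≈ 236 K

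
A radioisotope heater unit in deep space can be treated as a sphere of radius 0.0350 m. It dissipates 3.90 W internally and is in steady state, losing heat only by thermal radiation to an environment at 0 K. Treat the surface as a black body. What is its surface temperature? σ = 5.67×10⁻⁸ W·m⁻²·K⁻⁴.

Steady state: internal power = radiated power, P = εσA T⁴.
Radiating area A = 4πr² = 0.01539 m².
T⁴ = P/(εσA) = 3.90/(1.0·5.67×10⁻⁸·0.01539) = 4.468×10⁹ K⁴.
T = (4.468×10⁹)^(1/4).

T ≈ 259 K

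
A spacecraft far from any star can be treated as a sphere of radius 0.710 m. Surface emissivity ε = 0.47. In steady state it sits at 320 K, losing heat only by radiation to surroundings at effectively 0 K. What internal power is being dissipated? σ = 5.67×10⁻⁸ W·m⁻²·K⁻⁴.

P ≈ 1770 W

Steady state: P = εσA T⁴.
A = 4πr² = 6.335 m²; T⁴ = (320)⁴ = 1.049×10¹⁰ K⁴.
P = 0.47 × 5.67×10⁻⁸ × 6.335 × 1.049×10¹⁰.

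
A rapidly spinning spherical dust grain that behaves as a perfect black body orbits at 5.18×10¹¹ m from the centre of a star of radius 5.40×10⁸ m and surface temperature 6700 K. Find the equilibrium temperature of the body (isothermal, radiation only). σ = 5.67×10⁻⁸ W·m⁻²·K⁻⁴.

T ≈ 153 K

The star's surface emits σT_*⁴; at distance d the flux is S = σT_*⁴(R_*/d)².
S = 5.67×10⁻⁸·(6700)⁴·(5.40×10⁸/5.18×10¹¹)² = 124.2 W/m².
For an isothermal sphere T⁴ = (1−a)S/(4σ) = 5.475×10⁸ K⁴.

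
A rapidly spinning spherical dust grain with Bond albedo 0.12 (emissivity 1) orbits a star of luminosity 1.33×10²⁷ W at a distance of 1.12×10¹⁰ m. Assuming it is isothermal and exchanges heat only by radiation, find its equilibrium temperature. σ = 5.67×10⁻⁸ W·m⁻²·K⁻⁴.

T ≈ 1350 K

First find the stellar flux at distance d: S = L/(4πd²) = 1.33×10²⁷/(4π·(1.12×10¹⁰)²) = 8.437×10⁵ W/m².
For an isothermal sphere, absorbed (1−a)S·πr² = emitted σ·4πr²·T⁴, so T⁴ = (1−a)S/(4σ).
T⁴ = 0.880·8.437×10⁵/(4·5.67×10⁻⁸) = 3.274×10¹² K⁴.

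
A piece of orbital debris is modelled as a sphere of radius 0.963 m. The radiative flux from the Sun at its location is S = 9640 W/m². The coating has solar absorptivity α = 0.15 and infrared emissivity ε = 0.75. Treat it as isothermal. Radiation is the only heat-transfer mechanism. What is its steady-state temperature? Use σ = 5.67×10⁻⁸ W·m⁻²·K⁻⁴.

T ≈ 304 K

At equilibrium, absorbed power = emitted power.
Absorbing cross-section = πr² = 2.913 m²; emitting surface = 4πr² = 11.65 m² (ratio 4).
αS·A_cross = εσ·A_surf·T⁴  ⇒  T⁴ = αS/(ε·4σ).
T⁴ = 0.150·9640/(0.75·4·5.67×10⁻⁸) = 8.501×10⁹ K⁴.
T = (8.501×10⁹)^(1/4).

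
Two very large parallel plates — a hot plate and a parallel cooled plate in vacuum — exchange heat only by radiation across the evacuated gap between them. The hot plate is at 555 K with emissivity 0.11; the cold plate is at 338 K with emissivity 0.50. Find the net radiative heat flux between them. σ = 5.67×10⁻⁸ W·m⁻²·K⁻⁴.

q ≈ 460 W/m²

For two infinite grey parallel plates, q = σ(T₁⁴ − T₂⁴)/(1/ε₁ + 1/ε₂ − 1).
T₁⁴ − T₂⁴ = 9.488×10¹⁰ − 1.305×10¹⁰ = 8.183×10¹⁰ K⁴.
1/ε₁ + 1/ε₂ − 1 = 9.091 + 2.000 − 1 = 10.09.
q = 5.67×10⁻⁸ × 8.183×10¹⁰ / 10.09.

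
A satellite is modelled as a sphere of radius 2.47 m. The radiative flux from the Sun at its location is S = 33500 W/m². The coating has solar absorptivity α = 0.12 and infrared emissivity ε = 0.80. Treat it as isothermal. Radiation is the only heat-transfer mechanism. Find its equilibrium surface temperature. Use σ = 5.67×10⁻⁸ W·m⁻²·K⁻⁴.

At equilibrium, absorbed power = emitted power.
Absorbing cross-section = πr² = 19.17 m²; emitting surface = 4πr² = 76.67 m² (ratio 4).
αS·A_cross = εσ·A_surf·T⁴  ⇒  T⁴ = αS/(ε·4σ).
T⁴ = 0.120·33500/(0.80·4·5.67×10⁻⁸) = 2.216×10¹⁰ K⁴.
T = (2.216×10¹⁰)^(1/4).

T ≈ 386 K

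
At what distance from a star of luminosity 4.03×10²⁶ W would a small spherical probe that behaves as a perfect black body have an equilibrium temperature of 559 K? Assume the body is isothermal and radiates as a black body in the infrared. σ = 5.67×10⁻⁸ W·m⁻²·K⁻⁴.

d ≈ 3.81×10¹⁰ m

For an isothermal black-emitting sphere, (1−a)S·πr² = σ·4πr²·T⁴ ⇒ S = 4σT⁴/(1−a).
S = 4·5.67×10⁻⁸·(559)⁴/1.00 = 22150 W/m².
Flux falls as S = L/(4πd²), so d = √(L/(4πS)) = √(4.03×10²⁶/(4π·22150)).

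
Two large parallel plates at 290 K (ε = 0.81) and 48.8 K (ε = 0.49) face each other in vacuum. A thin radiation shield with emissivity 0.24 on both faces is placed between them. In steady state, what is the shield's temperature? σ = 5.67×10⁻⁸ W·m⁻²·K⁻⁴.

In steady state the net flux on the hot side equals that on the cold side.
σ(T₁⁴−T_s⁴)/D₁ = σ(T_s⁴−T₂⁴)/D₂, with D₁ = 1/ε₁+1/ε_s−1 = 4.401, D₂ = 1/ε_s+1/ε₂−1 = 5.207.
Solve for T_s⁴: T_s⁴ = (D₂·T₁⁴ + D₁·T₂⁴)/(D₁+D₂) = 3.836×10⁹ K⁴.

T_s ≈ 249 K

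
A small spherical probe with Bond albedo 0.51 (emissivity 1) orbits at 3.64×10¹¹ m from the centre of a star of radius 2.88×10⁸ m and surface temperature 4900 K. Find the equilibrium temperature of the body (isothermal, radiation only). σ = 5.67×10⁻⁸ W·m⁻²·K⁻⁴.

T ≈ 81.5 K

The star's surface emits σT_*⁴; at distance d the flux is S = σT_*⁴(R_*/d)².
S = 5.67×10⁻⁸·(4900)⁴·(2.88×10⁸/3.64×10¹¹)² = 20.46 W/m².
For an isothermal sphere T⁴ = (1−a)S/(4σ) = 4.421×10⁷ K⁴.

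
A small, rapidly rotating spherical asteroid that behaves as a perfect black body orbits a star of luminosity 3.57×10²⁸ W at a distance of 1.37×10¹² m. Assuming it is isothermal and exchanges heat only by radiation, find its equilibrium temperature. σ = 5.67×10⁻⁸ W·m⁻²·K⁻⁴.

T ≈ 286 K

First find the stellar flux at distance d: S = L/(4πd²) = 3.57×10²⁸/(4π·(1.37×10¹²)²) = 1514 W/m².
For an isothermal sphere, absorbed (1−a)S·πr² = emitted σ·4πr²·T⁴, so T⁴ = (1−a)S/(4σ).
T⁴ = 1.00·1514/(4·5.67×10⁻⁸) = 6.674×10⁹ K⁴.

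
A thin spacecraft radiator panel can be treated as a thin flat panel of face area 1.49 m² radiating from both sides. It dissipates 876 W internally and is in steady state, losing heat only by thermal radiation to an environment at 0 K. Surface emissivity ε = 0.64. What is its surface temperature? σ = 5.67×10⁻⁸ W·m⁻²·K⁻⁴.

T ≈ 300 K

Steady state: internal power = radiated power, P = εσA T⁴.
Radiating area A = 2·1.49 = 2.980 m².
T⁴ = P/(εσA) = 876/(0.64·5.67×10⁻⁸·2.980) = 8.101×10⁹ K⁴.
T = (8.101×10⁹)^(1/4).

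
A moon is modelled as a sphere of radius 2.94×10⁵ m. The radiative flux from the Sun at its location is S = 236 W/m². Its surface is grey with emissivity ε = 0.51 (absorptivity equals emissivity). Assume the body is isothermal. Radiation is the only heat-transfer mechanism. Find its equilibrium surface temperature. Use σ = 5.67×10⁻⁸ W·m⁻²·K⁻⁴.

At equilibrium, absorbed power = emitted power.
Absorbing cross-section = πr² = 2.715×10¹¹ m²; emitting surface = 4πr² = 1.086×10¹² m² (ratio 4).
εS·A_cross = εσ·A_surf·T⁴  ⇒  T⁴ = S/(4σ)   (ε cancels).
T⁴ = 236/(4·5.67×10⁻⁸) = 1.041×10⁹ K⁴.
T = (1.041×10⁹)^(1/4).

T ≈ 180 K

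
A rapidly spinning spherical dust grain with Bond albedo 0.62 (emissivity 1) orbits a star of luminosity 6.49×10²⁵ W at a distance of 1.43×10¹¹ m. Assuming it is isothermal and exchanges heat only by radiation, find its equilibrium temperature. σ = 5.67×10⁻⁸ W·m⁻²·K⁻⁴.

T ≈ 143 K

First find the stellar flux at distance d: S = L/(4πd²) = 6.49×10²⁵/(4π·(1.43×10¹¹)²) = 252.6 W/m².
For an isothermal sphere, absorbed (1−a)S·πr² = emitted σ·4πr²·T⁴, so T⁴ = (1−a)S/(4σ).
T⁴ = 0.380·252.6/(4·5.67×10⁻⁸) = 4.232×10⁸ K⁴.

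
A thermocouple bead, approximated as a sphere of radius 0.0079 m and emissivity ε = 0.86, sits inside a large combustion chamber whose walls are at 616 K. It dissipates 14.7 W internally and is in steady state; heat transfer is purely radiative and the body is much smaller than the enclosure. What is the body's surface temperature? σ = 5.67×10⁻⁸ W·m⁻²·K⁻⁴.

T ≈ 853 K

For a small grey body in a large enclosure, net radiated power = εσA(T⁴ − T_w⁴).
Steady state: P = εσA(T⁴ − T_w⁴) with A = 4πr² = 7.843×10⁻⁴ m².
T⁴ = P/(εσA) + T_w⁴ = 14.7/(0.86·5.67×10⁻⁸·7.843×10⁻⁴) + (616)⁴
    = 3.844×10¹¹ + 1.440×10¹¹ = 5.284×10¹¹ K⁴.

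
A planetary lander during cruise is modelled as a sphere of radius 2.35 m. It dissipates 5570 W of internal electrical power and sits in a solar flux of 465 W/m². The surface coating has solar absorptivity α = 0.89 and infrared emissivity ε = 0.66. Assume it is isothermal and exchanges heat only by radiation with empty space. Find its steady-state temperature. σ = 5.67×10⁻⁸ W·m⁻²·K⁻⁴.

T ≈ 265 K

At steady state, absorbed solar power + internal power = radiated power.
Absorbed: α·S·A_cross = 0.89·465·17.35 = 7180 W (cross-section πr²).
Total input = 7180 + 5570 = 12750 W.
Radiated: εσ·A_surf·T⁴ with A_surf = 4πr² = 69.40 m².
T⁴ = 12750/(0.66·5.67×10⁻⁸·69.40) = 4.910×10⁹ K⁴.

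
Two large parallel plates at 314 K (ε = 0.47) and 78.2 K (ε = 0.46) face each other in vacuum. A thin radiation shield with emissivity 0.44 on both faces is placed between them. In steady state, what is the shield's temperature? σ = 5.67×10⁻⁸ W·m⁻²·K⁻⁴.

T_s ≈ 265 K

In steady state the net flux on the hot side equals that on the cold side.
σ(T₁⁴−T_s⁴)/D₁ = σ(T_s⁴−T₂⁴)/D₂, with D₁ = 1/ε₁+1/ε_s−1 = 3.400, D₂ = 1/ε_s+1/ε₂−1 = 3.447.
Solve for T_s⁴: T_s⁴ = (D₂·T₁⁴ + D₁·T₂⁴)/(D₁+D₂) = 4.912×10⁹ K⁴.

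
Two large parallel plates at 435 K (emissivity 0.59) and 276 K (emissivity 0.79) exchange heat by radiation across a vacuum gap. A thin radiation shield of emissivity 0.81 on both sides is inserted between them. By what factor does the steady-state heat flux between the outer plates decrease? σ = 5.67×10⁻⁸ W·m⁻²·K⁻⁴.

factor ≈ 1.75

Without shield: q₀ = σΔ(T⁴)/(1/ε₁+1/ε₂−1) with denominator 1.961.
With shield the two gaps are in series; the resistances add: (1/ε₁+1/ε_s−1)+(1/ε_s+1/ε₂−1) = 1.929+1.500 = 3.430.
Heat-flux ratio q₀/q = 3.430/1.961.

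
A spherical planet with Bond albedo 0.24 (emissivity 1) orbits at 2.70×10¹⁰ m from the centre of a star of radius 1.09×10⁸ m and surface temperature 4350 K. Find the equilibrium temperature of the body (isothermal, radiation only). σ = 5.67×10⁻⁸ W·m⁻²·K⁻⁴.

The star's surface emits σT_*⁴; at distance d the flux is S = σT_*⁴(R_*/d)².
S = 5.67×10⁻⁸·(4350)⁴·(1.09×10⁸/2.70×10¹⁰)² = 330.9 W/m².
For an isothermal sphere T⁴ = (1−a)S/(4σ) = 1.109×10⁹ K⁴.

T ≈ 182 K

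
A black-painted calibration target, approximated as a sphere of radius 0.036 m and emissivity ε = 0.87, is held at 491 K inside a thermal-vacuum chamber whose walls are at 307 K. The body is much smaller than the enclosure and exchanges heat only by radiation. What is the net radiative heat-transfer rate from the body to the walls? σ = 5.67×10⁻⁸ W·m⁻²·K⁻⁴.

For a small grey body in a large enclosure: P_net = εσA(T_body⁴ − T_wall⁴).
A = 4πr² = 0.01629 m²; T_body⁴ − T_wall⁴ = 5.812×10¹⁰ − 8.883×10⁹ = 4.924×10¹⁰ K⁴.
|P_net| = 0.87·5.67×10⁻⁸·0.01629·4.924×10¹⁰.

P_net ≈ 39.6 W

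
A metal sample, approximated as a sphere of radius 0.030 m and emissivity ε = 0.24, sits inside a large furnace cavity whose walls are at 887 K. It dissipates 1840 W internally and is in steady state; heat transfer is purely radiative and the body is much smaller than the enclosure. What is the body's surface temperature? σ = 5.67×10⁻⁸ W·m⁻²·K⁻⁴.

For a small grey body in a large enclosure, net radiated power = εσA(T⁴ − T_w⁴).
Steady state: P = εσA(T⁴ − T_w⁴) with A = 4πr² = 0.01131 m².
T⁴ = P/(εσA) + T_w⁴ = 1840/(0.24·5.67×10⁻⁸·0.01131) + (887)⁴
    = 1.196×10¹³ + 6.190×10¹¹ = 1.257×10¹³ K⁴.

T ≈ 1880 K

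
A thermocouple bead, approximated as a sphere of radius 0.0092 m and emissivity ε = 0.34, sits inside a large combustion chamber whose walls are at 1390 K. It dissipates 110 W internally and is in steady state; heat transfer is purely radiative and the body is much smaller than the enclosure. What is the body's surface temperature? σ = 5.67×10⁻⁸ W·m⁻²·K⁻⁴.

T ≈ 1740 K

For a small grey body in a large enclosure, net radiated power = εσA(T⁴ − T_w⁴).
Steady state: P = εσA(T⁴ − T_w⁴) with A = 4πr² = 0.001064 m².
T⁴ = P/(εσA) + T_w⁴ = 110/(0.34·5.67×10⁻⁸·0.001064) + (1390)⁴
    = 5.365×10¹² + 3.733×10¹² = 9.098×10¹² K⁴.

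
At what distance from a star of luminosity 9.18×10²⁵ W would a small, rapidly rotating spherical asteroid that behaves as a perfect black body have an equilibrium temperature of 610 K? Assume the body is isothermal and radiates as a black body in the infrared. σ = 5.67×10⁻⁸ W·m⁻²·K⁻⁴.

d ≈ 1.53×10¹⁰ m

For an isothermal black-emitting sphere, (1−a)S·πr² = σ·4πr²·T⁴ ⇒ S = 4σT⁴/(1−a).
S = 4·5.67×10⁻⁸·(610)⁴/1.00 = 31400 W/m².
Flux falls as S = L/(4πd²), so d = √(L/(4πS)) = √(9.18×10²⁵/(4π·31400)).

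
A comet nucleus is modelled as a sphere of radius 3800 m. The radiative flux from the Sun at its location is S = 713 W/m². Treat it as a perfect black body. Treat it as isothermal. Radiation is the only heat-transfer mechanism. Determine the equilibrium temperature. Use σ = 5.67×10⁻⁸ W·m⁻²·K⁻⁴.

T ≈ 237 K

At equilibrium, absorbed power = emitted power.
Absorbing cross-section = πr² = 4.536×10⁷ m²; emitting surface = 4πr² = 1.815×10⁸ m² (ratio 4).
S·A_cross = εσ·A_surf·T⁴  ⇒  T⁴ = S/(4σ).
T⁴ = 1.00·713/(4·5.67×10⁻⁸) = 3.144×10⁹ K⁴.
T = (3.144×10⁹)^(1/4).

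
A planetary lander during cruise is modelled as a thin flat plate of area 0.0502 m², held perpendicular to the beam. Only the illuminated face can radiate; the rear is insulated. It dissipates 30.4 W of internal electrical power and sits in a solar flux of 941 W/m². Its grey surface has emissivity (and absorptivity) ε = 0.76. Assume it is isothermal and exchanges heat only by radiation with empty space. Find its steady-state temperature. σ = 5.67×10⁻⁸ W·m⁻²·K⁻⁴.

T ≈ 418 K

At steady state, absorbed solar power + internal power = radiated power.
Absorbed: α·S·A_cross = 0.76·941·0.05020 = 35.90 W (cross-section A).
Total input = 35.90 + 30.4 = 66.30 W.
Radiated: εσ·A_surf·T⁴ with A_surf = A = 0.05020 m².
T⁴ = 66.30/(0.76·5.67×10⁻⁸·0.05020) = 3.065×10¹⁰ K⁴.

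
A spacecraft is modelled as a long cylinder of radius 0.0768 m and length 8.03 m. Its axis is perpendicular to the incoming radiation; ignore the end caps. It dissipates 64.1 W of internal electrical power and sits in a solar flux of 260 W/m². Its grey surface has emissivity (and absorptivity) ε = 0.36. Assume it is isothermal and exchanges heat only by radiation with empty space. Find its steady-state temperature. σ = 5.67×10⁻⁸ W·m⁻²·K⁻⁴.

T ≈ 218 K

At steady state, absorbed solar power + internal power = radiated power.
Absorbed: α·S·A_cross = 0.36·260·1.233 = 115.4 W (cross-section 2rL).
Total input = 115.4 + 64.1 = 179.5 W.
Radiated: εσ·A_surf·T⁴ with A_surf = 2πrL = 3.875 m².
T⁴ = 179.5/(0.36·5.67×10⁻⁸·3.875) = 2.270×10⁹ K⁴.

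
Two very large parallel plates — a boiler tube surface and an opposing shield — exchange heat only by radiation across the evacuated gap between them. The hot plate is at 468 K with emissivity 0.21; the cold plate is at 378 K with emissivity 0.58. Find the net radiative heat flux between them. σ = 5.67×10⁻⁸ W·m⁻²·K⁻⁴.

For two infinite grey parallel plates, q = σ(T₁⁴ − T₂⁴)/(1/ε₁ + 1/ε₂ − 1).
T₁⁴ − T₂⁴ = 4.797×10¹⁰ − 2.042×10¹⁰ = 2.756×10¹⁰ K⁴.
1/ε₁ + 1/ε₂ − 1 = 4.762 + 1.724 − 1 = 5.486.
q = 5.67×10⁻⁸ × 2.756×10¹⁰ / 5.486.

q ≈ 285 W/m²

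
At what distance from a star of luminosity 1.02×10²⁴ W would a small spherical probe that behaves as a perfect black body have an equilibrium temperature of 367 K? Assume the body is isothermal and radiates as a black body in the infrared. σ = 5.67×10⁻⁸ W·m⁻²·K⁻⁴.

d ≈ 4.44×10⁹ m

For an isothermal black-emitting sphere, (1−a)S·πr² = σ·4πr²·T⁴ ⇒ S = 4σT⁴/(1−a).
S = 4·5.67×10⁻⁸·(367)⁴/1.00 = 4114 W/m².
Flux falls as S = L/(4πd²), so d = √(L/(4πS)) = √(1.02×10²⁴/(4π·4114)).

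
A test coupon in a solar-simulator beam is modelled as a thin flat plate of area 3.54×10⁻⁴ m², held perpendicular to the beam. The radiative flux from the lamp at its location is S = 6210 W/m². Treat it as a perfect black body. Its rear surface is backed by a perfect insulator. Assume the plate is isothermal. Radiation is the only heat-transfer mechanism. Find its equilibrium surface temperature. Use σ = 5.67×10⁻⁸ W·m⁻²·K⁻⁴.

T ≈ 575 K

At equilibrium, absorbed power = emitted power.
Absorbing cross-section = A = 3.540×10⁻⁴ m²; emitting surface = A = 3.540×10⁻⁴ m² (ratio 1).
S·A_cross = εσ·A_surf·T⁴  ⇒  T⁴ = S/(1σ).
T⁴ = 1.00·6210/(1·5.67×10⁻⁸) = 1.095×10¹¹ K⁴.
T = (1.095×10¹¹)^(1/4).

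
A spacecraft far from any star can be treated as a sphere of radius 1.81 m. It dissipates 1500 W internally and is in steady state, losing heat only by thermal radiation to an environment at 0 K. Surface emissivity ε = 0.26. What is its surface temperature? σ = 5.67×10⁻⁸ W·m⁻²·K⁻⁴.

T ≈ 223 K

Steady state: internal power = radiated power, P = εσA T⁴.
Radiating area A = 4πr² = 41.17 m².
T⁴ = P/(εσA) = 1500/(0.26·5.67×10⁻⁸·41.17) = 2.472×10⁹ K⁴.
T = (2.472×10⁹)^(1/4).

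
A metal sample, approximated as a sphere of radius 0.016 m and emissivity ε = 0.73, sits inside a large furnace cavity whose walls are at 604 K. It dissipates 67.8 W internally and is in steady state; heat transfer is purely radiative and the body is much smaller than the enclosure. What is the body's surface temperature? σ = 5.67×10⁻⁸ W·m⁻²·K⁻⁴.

For a small grey body in a large enclosure, net radiated power = εσA(T⁴ − T_w⁴).
Steady state: P = εσA(T⁴ − T_w⁴) with A = 4πr² = 0.003217 m².
T⁴ = P/(εσA) + T_w⁴ = 67.8/(0.73·5.67×10⁻⁸·0.003217) + (604)⁴
    = 5.092×10¹¹ + 1.331×10¹¹ = 6.423×10¹¹ K⁴.

T ≈ 895 K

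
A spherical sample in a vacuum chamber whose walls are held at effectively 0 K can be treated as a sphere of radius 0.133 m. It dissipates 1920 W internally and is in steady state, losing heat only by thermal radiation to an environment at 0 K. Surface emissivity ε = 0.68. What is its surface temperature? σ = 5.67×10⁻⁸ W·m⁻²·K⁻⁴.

T ≈ 688 K

Steady state: internal power = radiated power, P = εσA T⁴.
Radiating area A = 4πr² = 0.2223 m².
T⁴ = P/(εσA) = 1920/(0.68·5.67×10⁻⁸·0.2223) = 2.240×10¹¹ K⁴.
T = (2.240×10¹¹)^(1/4).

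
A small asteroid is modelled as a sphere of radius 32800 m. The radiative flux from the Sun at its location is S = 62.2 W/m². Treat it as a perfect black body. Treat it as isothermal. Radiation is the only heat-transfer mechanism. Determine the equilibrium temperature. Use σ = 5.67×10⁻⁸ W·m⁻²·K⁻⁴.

T ≈ 129 K

At equilibrium, absorbed power = emitted power.
Absorbing cross-section = πr² = 3.380×10⁹ m²; emitting surface = 4πr² = 1.352×10¹⁰ m² (ratio 4).
S·A_cross = εσ·A_surf·T⁴  ⇒  T⁴ = S/(4σ).
T⁴ = 1.00·62.2/(4·5.67×10⁻⁸) = 2.743×10⁸ K⁴.
T = (2.743×10⁸)^(1/4).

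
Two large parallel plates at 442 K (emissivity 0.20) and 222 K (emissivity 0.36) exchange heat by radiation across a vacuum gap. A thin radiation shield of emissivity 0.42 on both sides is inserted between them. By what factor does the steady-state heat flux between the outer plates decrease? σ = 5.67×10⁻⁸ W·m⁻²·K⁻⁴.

Without shield: q₀ = σΔ(T⁴)/(1/ε₁+1/ε₂−1) with denominator 6.778.
With shield the two gaps are in series; the resistances add: (1/ε₁+1/ε_s−1)+(1/ε_s+1/ε₂−1) = 6.381+4.159 = 10.54.
Heat-flux ratio q₀/q = 10.54/6.778.

factor ≈ 1.56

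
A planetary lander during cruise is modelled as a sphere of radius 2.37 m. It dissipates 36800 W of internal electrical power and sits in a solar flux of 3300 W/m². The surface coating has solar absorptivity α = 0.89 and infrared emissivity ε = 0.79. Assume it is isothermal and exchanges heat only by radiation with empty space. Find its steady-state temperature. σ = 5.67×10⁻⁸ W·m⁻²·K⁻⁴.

T ≈ 409 K

At steady state, absorbed solar power + internal power = radiated power.
Absorbed: α·S·A_cross = 0.89·3300·17.65 = 51830 W (cross-section πr²).
Total input = 51830 + 36800 = 88630 W.
Radiated: εσ·A_surf·T⁴ with A_surf = 4πr² = 70.58 m².
T⁴ = 88630/(0.79·5.67×10⁻⁸·70.58) = 2.803×10¹⁰ K⁴.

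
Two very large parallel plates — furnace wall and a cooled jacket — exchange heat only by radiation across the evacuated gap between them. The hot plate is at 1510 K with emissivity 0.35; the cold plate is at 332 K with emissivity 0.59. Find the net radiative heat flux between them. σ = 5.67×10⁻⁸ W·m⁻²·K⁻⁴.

For two infinite grey parallel plates, q = σ(T₁⁴ − T₂⁴)/(1/ε₁ + 1/ε₂ − 1).
T₁⁴ − T₂⁴ = 5.199×10¹² − 1.215×10¹⁰ = 5.187×10¹² K⁴.
1/ε₁ + 1/ε₂ − 1 = 2.857 + 1.695 − 1 = 3.552.
q = 5.67×10⁻⁸ × 5.187×10¹² / 3.552.

q ≈ 82800 W/m²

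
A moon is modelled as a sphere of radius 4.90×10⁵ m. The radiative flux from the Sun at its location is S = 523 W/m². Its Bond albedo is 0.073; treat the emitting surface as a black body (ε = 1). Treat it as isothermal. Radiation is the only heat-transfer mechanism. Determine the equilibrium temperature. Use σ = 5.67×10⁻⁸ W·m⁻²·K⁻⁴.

At equilibrium, absorbed power = emitted power.
Absorbing cross-section = πr² = 7.543×10¹¹ m²; emitting surface = 4πr² = 3.017×10¹² m² (ratio 4).
(1−a)S·A_cross = εσ·A_surf·T⁴  ⇒  T⁴ = (1−a)S/(4σ).
T⁴ = 0.927·523/(4·5.67×10⁻⁸) = 2.138×10⁹ K⁴.
T = (2.138×10⁹)^(1/4).

T ≈ 215 K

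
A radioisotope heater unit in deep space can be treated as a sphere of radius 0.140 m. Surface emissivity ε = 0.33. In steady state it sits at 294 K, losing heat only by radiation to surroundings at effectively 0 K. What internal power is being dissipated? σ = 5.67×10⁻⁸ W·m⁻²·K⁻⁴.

Steady state: P = εσA T⁴.
A = 4πr² = 0.2463 m²; T⁴ = (294)⁴ = 7.471×10⁹ K⁴.
P = 0.33 × 5.67×10⁻⁸ × 0.2463 × 7.471×10⁹.

P ≈ 34.4 W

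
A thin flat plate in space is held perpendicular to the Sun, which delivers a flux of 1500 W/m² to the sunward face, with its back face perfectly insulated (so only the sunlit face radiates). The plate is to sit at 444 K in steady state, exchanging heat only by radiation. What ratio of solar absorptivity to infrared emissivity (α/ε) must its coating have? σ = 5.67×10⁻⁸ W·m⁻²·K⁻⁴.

Balance: αS·A = εσ·1A·T⁴ ⇒ α/ε = σT⁴/S.
α/ε = 5.67×10⁻⁸·(444)⁴/1500 = 5.67×10⁻⁸·3.886×10¹⁰/1500.

α/ε ≈ 1.47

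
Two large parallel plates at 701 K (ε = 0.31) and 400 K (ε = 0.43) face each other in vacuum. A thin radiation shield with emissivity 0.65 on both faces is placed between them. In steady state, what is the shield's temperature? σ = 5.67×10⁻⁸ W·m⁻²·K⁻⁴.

In steady state the net flux on the hot side equals that on the cold side.
σ(T₁⁴−T_s⁴)/D₁ = σ(T_s⁴−T₂⁴)/D₂, with D₁ = 1/ε₁+1/ε_s−1 = 3.764, D₂ = 1/ε_s+1/ε₂−1 = 2.864.
Solve for T_s⁴: T_s⁴ = (D₂·T₁⁴ + D₁·T₂⁴)/(D₁+D₂) = 1.189×10¹¹ K⁴.

T_s ≈ 587 K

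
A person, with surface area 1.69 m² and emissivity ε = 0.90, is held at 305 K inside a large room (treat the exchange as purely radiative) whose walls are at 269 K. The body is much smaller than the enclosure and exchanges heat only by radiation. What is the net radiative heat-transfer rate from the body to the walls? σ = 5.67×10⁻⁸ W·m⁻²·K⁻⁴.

P_net ≈ 295 W

For a small grey body in a large enclosure: P_net = εσA(T_body⁴ − T_wall⁴).
A = 1.69 m²; T_body⁴ − T_wall⁴ = 8.654×10⁹ − 5.236×10⁹ = 3.418×10⁹ K⁴.
|P_net| = 0.90·5.67×10⁻⁸·1.690·3.418×10⁹.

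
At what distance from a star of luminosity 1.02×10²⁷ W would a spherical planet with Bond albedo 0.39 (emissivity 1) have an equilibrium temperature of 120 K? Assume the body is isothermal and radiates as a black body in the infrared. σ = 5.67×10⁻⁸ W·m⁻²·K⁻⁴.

For an isothermal black-emitting sphere, (1−a)S·πr² = σ·4πr²·T⁴ ⇒ S = 4σT⁴/(1−a).
S = 4·5.67×10⁻⁸·(120)⁴/0.610 = 77.10 W/m².
Flux falls as S = L/(4πd²), so d = √(L/(4πS)) = √(1.02×10²⁷/(4π·77.10)).

d ≈ 1.03×10¹² m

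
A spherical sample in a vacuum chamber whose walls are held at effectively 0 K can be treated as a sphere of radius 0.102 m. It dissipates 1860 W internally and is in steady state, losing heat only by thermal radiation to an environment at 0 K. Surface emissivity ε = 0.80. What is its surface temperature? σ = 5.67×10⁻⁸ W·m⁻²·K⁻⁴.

Steady state: internal power = radiated power, P = εσA T⁴.
Radiating area A = 4πr² = 0.1307 m².
T⁴ = P/(εσA) = 1860/(0.80·5.67×10⁻⁸·0.1307) = 3.136×10¹¹ K⁴.
T = (3.136×10¹¹)^(1/4).

T ≈ 748 K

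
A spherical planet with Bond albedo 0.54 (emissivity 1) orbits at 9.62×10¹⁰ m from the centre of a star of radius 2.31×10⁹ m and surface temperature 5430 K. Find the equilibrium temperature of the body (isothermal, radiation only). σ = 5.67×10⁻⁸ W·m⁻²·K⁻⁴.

The star's surface emits σT_*⁴; at distance d the flux is S = σT_*⁴(R_*/d)².
S = 5.67×10⁻⁸·(5430)⁴·(2.31×10⁹/9.62×10¹⁰)² = 28420 W/m².
For an isothermal sphere T⁴ = (1−a)S/(4σ) = 5.765×10¹⁰ K⁴.

T ≈ 490 K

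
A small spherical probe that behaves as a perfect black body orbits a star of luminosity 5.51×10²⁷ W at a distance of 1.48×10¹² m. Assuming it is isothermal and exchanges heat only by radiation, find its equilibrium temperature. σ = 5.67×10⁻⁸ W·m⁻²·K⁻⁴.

T ≈ 172 K

First find the stellar flux at distance d: S = L/(4πd²) = 5.51×10²⁷/(4π·(1.48×10¹²)²) = 200.2 W/m².
For an isothermal sphere, absorbed (1−a)S·πr² = emitted σ·4πr²·T⁴, so T⁴ = (1−a)S/(4σ).
T⁴ = 1.00·200.2/(4·5.67×10⁻⁸) = 8.826×10⁸ K⁴.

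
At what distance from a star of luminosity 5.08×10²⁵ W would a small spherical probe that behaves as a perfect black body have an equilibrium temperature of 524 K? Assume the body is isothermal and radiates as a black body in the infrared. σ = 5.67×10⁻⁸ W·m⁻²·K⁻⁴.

For an isothermal black-emitting sphere, (1−a)S·πr² = σ·4πr²·T⁴ ⇒ S = 4σT⁴/(1−a).
S = 4·5.67×10⁻⁸·(524)⁴/1.00 = 17100 W/m².
Flux falls as S = L/(4πd²), so d = √(L/(4πS)) = √(5.08×10²⁵/(4π·17100)).

d ≈ 1.54×10¹⁰ m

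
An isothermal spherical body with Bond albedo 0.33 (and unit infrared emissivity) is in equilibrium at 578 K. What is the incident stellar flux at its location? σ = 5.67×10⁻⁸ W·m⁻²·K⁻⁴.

(1−a)S·πr² = σ·4πr²·T⁴ ⇒ S = 4σT⁴/(1−a).
S = 4·5.67×10⁻⁸·1.116×10¹¹/0.670.

S ≈ 37800 W/m²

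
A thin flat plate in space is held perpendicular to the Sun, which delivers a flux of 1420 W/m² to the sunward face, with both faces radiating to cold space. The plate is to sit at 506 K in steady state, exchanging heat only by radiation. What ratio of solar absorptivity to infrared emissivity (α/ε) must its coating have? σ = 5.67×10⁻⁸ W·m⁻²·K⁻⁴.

α/ε ≈ 5.24

Balance: αS·A = εσ·2A·T⁴ ⇒ α/ε = 2σT⁴/S.
α/ε = 2·5.67×10⁻⁸·(506)⁴/1420 = 2·5.67×10⁻⁸·6.555×10¹⁰/1420.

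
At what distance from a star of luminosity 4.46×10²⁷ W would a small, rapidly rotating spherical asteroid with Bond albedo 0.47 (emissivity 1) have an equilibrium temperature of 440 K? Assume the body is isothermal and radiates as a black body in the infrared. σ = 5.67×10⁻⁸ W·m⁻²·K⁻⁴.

For an isothermal black-emitting sphere, (1−a)S·πr² = σ·4πr²·T⁴ ⇒ S = 4σT⁴/(1−a).
S = 4·5.67×10⁻⁸·(440)⁴/0.530 = 16040 W/m².
Flux falls as S = L/(4πd²), so d = √(L/(4πS)) = √(4.46×10²⁷/(4π·16040)).

d ≈ 1.49×10¹¹ m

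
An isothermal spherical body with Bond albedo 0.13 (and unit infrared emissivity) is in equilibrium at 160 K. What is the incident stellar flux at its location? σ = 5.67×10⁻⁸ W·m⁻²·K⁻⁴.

S ≈ 171 W/m²

(1−a)S·πr² = σ·4πr²·T⁴ ⇒ S = 4σT⁴/(1−a).
S = 4·5.67×10⁻⁸·6.554×10⁸/0.870.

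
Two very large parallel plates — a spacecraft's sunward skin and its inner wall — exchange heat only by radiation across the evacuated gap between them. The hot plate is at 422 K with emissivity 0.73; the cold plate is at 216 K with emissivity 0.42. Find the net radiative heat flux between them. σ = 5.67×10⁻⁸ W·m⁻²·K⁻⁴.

For two infinite grey parallel plates, q = σ(T₁⁴ − T₂⁴)/(1/ε₁ + 1/ε₂ − 1).
T₁⁴ − T₂⁴ = 3.171×10¹⁰ − 2.177×10⁹ = 2.954×10¹⁰ K⁴.
1/ε₁ + 1/ε₂ − 1 = 1.370 + 2.381 − 1 = 2.751.
q = 5.67×10⁻⁸ × 2.954×10¹⁰ / 2.751.

q ≈ 609 W/m²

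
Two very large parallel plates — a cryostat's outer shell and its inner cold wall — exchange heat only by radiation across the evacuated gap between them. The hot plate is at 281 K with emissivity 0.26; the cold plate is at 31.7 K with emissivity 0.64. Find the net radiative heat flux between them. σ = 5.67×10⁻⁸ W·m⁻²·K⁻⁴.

q ≈ 80.2 W/m²

For two infinite grey parallel plates, q = σ(T₁⁴ − T₂⁴)/(1/ε₁ + 1/ε₂ − 1).
T₁⁴ − T₂⁴ = 6.235×10⁹ − 1.010×10⁶ = 6.234×10⁹ K⁴.
1/ε₁ + 1/ε₂ − 1 = 3.846 + 1.562 − 1 = 4.409.
q = 5.67×10⁻⁸ × 6.234×10⁹ / 4.409.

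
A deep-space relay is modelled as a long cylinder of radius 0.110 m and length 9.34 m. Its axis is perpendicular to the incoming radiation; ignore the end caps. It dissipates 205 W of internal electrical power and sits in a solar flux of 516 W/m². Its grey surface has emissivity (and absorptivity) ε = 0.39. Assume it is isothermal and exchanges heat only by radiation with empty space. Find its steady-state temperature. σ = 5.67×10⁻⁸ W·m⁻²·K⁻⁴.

At steady state, absorbed solar power + internal power = radiated power.
Absorbed: α·S·A_cross = 0.39·516·2.055 = 413.5 W (cross-section 2rL).
Total input = 413.5 + 205 = 618.5 W.
Radiated: εσ·A_surf·T⁴ with A_surf = 2πrL = 6.455 m².
T⁴ = 618.5/(0.39·5.67×10⁻⁸·6.455) = 4.333×10⁹ K⁴.

T ≈ 257 K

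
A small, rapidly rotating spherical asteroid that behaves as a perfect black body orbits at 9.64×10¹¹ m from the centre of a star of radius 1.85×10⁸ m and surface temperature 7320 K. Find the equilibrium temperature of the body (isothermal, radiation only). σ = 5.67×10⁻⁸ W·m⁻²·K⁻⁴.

The star's surface emits σT_*⁴; at distance d the flux is S = σT_*⁴(R_*/d)².
S = 5.67×10⁻⁸·(7320)⁴·(1.85×10⁸/9.64×10¹¹)² = 5.995 W/m².
For an isothermal sphere T⁴ = (1−a)S/(4σ) = 2.643×10⁷ K⁴.

T ≈ 71.7 K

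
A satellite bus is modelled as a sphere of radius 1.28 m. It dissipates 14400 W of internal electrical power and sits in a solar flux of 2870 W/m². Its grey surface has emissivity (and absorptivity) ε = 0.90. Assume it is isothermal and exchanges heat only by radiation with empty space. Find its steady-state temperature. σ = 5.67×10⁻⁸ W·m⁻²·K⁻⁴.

At steady state, absorbed solar power + internal power = radiated power.
Absorbed: α·S·A_cross = 0.90·2870·5.147 = 13300 W (cross-section πr²).
Total input = 13300 + 14400 = 27700 W.
Radiated: εσ·A_surf·T⁴ with A_surf = 4πr² = 20.59 m².
T⁴ = 27700/(0.90·5.67×10⁻⁸·20.59) = 2.636×10¹⁰ K⁴.

T ≈ 403 K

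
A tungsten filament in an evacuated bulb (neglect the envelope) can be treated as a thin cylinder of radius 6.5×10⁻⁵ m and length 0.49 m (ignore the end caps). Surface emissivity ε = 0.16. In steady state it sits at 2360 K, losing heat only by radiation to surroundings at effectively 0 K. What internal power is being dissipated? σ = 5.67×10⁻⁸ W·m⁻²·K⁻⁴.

Steady state: P = εσA T⁴.
A = 2πrL = 2.001×10⁻⁴ m²; T⁴ = (2360)⁴ = 3.102×10¹³ K⁴.
P = 0.16 × 5.67×10⁻⁸ × 2.001×10⁻⁴ × 3.102×10¹³.

P ≈ 56.3 W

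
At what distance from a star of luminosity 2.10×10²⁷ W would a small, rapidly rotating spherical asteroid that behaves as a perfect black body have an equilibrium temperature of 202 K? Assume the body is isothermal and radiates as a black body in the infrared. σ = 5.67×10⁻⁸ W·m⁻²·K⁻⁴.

For an isothermal black-emitting sphere, (1−a)S·πr² = σ·4πr²·T⁴ ⇒ S = 4σT⁴/(1−a).
S = 4·5.67×10⁻⁸·(202)⁴/1.00 = 377.6 W/m².
Flux falls as S = L/(4πd²), so d = √(L/(4πS)) = √(2.10×10²⁷/(4π·377.6)).

d ≈ 6.65×10¹¹ m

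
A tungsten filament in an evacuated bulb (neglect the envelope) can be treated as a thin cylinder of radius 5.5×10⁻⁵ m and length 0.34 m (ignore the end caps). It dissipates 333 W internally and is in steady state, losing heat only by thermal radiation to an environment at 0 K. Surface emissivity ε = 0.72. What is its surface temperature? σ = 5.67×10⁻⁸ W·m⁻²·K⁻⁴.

T ≈ 2890 K

Steady state: internal power = radiated power, P = εσA T⁴.
Radiating area A = 2πrL = 1.175×10⁻⁴ m².
T⁴ = P/(εσA) = 333/(0.72·5.67×10⁻⁸·1.175×10⁻⁴) = 6.942×10¹³ K⁴.
T = (6.942×10¹³)^(1/4).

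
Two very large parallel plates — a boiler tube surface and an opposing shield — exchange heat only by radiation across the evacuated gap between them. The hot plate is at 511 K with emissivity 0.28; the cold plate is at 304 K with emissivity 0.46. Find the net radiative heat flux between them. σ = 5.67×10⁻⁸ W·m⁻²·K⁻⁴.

For two infinite grey parallel plates, q = σ(T₁⁴ − T₂⁴)/(1/ε₁ + 1/ε₂ − 1).
T₁⁴ − T₂⁴ = 6.818×10¹⁰ − 8.541×10⁹ = 5.964×10¹⁰ K⁴.
1/ε₁ + 1/ε₂ − 1 = 3.571 + 2.174 − 1 = 4.745.
q = 5.67×10⁻⁸ × 5.964×10¹⁰ / 4.745.

q ≈ 713 W/m²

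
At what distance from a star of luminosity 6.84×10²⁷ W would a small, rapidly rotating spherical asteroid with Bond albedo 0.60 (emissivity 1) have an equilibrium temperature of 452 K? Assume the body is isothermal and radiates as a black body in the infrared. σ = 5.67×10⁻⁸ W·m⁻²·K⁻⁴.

d ≈ 1.52×10¹¹ m

For an isothermal black-emitting sphere, (1−a)S·πr² = σ·4πr²·T⁴ ⇒ S = 4σT⁴/(1−a).
S = 4·5.67×10⁻⁸·(452)⁴/0.400 = 23670 W/m².
Flux falls as S = L/(4πd²), so d = √(L/(4πS)) = √(6.84×10²⁷/(4π·23670)).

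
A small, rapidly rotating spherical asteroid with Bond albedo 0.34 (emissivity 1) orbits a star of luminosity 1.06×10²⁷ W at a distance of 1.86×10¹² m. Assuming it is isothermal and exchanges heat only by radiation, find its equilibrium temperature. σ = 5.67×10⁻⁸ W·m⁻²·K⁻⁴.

First find the stellar flux at distance d: S = L/(4πd²) = 1.06×10²⁷/(4π·(1.86×10¹²)²) = 24.38 W/m².
For an isothermal sphere, absorbed (1−a)S·πr² = emitted σ·4πr²·T⁴, so T⁴ = (1−a)S/(4σ).
T⁴ = 0.660·24.38/(4·5.67×10⁻⁸) = 7.095×10⁷ K⁴.

T ≈ 91.8 K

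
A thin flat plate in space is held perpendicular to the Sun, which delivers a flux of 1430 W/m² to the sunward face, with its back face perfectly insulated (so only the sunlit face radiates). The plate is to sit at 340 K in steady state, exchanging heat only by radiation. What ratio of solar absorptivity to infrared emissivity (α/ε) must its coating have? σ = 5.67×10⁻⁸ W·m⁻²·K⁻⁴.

α/ε ≈ 0.530

Balance: αS·A = εσ·1A·T⁴ ⇒ α/ε = σT⁴/S.
α/ε = 5.67×10⁻⁸·(340)⁴/1430 = 5.67×10⁻⁸·1.336×10¹⁰/1430.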